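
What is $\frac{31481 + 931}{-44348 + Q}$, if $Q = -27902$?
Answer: $- \frac{16206}{36125} \approx -0.44861$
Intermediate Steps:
$\frac{31481 + 931}{-44348 + Q} = \frac{31481 + 931}{-44348 - 27902} = \frac{32412}{-72250} = 32412 \left(- \frac{1}{72250}\right) = - \frac{16206}{36125}$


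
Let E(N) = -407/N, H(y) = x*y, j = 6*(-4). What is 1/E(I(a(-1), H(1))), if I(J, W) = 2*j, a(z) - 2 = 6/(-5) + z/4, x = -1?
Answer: 48/407 ≈ 0.11794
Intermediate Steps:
j = -24
H(y) = -y
a(z) = ⅘ + z/4 (a(z) = 2 + (6/(-5) + z/4) = 2 + (6*(-⅕) + z*(¼)) = 2 + (-6/5 + z/4) = ⅘ + z/4)
I(J, W) = -48 (I(J, W) = 2*(-24) = -48)
1/E(I(a(-1), H(1))) = 1/(-407/(-48)) = 1/(-407*(-1/48)) = 1/(407/48) = 48/407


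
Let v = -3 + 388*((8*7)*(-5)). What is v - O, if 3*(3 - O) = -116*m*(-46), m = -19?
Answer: -427322/3 ≈ -1.4244e+5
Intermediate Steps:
O = 101393/3 (O = 3 - (-116*(-19))*(-46)/3 = 3 - 2204*(-46)/3 = 3 - 1/3*(-101384) = 3 + 101384/3 = 101393/3 ≈ 33798.)
v = -108643 (v = -3 + 388*(56*(-5)) = -3 + 388*(-280) = -3 - 108640 = -108643)
v - O = -108643 - 1*101393/3 = -108643 - 101393/3 = -427322/3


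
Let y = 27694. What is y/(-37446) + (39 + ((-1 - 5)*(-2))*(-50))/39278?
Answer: -554386069/735401994 ≈ -0.75385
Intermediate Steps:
y/(-37446) + (39 + ((-1 - 5)*(-2))*(-50))/39278 = 27694/(-37446) + (39 + ((-1 - 5)*(-2))*(-50))/39278 = 27694*(-1/37446) + (39 - 6*(-2)*(-50))*(1/39278) = -13847/18723 + (39 + 12*(-50))*(1/39278) = -13847/18723 + (39 - 600)*(1/39278) = -13847/18723 - 561*1/39278 = -13847/18723 - 561/39278 = -554386069/735401994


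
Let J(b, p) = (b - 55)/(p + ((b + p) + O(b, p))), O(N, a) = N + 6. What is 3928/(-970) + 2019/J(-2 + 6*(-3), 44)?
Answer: -3534994/2425 ≈ -1457.7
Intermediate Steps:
O(N, a) = 6 + N
J(b, p) = (-55 + b)/(6 + 2*b + 2*p) (J(b, p) = (b - 55)/(p + ((b + p) + (6 + b))) = (-55 + b)/(p + (6 + p + 2*b)) = (-55 + b)/(6 + 2*b + 2*p))
3928/(-970) + 2019/J(-2 + 6*(-3), 44) = 3928/(-970) + 2019/(((-55 + (-2 + 6*(-3)))/(2*(3 + (-2 + 6*(-3)) + 44)))) = 3928*(-1/970) + 2019/(((-55 + (-2 - 18))/(2*(3 + (-2 - 18) + 44)))) = -1964/485 + 2019/(((-55 - 20)/(2*(3 - 20 + 44)))) = -1964/485 + 2019/(((1/2)*(-75)/27)) = -1964/485 + 2019/(((1/2)*(1/27)*(-75))) = -1964/485 + 2019/(-25/18) = -1964/485 + 2019*(-18/25) = -1964/485 - 36342/25 = -3534994/2425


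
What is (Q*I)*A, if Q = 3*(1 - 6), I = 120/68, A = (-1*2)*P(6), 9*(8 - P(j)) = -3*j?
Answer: 9000/17 ≈ 529.41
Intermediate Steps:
P(j) = 8 + j/3 (P(j) = 8 - (-1)*j/3 = 8 + j/3)
A = -20 (A = (-1*2)*(8 + (⅓)*6) = -2*(8 + 2) = -2*10 = -20)
I = 30/17 (I = 120*(1/68) = 30/17 ≈ 1.7647)
Q = -15 (Q = 3*(-5) = -15)
(Q*I)*A = -15*30/17*(-20) = -450/17*(-20) = 9000/17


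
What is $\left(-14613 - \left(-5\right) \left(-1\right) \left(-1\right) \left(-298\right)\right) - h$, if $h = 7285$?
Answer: $-23388$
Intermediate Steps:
$\left(-14613 - \left(-5\right) \left(-1\right) \left(-1\right) \left(-298\right)\right) - h = \left(-14613 - \left(-5\right) \left(-1\right) \left(-1\right) \left(-298\right)\right) - 7285 = \left(-14613 - 5 \left(-1\right) \left(-298\right)\right) - 7285 = \left(-14613 - \left(-5\right) \left(-298\right)\right) - 7285 = \left(-14613 - 1490\right) - 7285 = -16103 - 7285 = -23388$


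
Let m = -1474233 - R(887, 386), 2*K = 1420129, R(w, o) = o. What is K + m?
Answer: -1529109/2 ≈ -7.6455e+5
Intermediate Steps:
K = 1420129/2 (K = (½)*1420129 = 1420129/2 ≈ 7.1006e+5)
m = -1474619 (m = -1474233 - 1*386 = -1474233 - 386 = -1474619)
K + m = 1420129/2 - 1474619 = -1529109/2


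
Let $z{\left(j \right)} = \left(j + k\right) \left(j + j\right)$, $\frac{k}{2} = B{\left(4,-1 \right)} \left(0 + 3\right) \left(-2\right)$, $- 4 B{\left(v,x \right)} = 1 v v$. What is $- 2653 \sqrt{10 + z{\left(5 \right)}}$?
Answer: $- 15918 \sqrt{15} \approx -61650.0$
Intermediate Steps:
$B{\left(v,x \right)} = - \frac{v^{2}}{4}$ ($B{\left(v,x \right)} = - \frac{1 v v}{4} = - \frac{v v}{4} = - \frac{v^{2}}{4}$)
$k = 48$ ($k = 2 - \frac{4^{2}}{4} \left(0 + 3\right) \left(-2\right) = 2 \left(- \frac{1}{4}\right) 16 \cdot 3 \left(-2\right) = 2 \left(-4\right) 3 \left(-2\right) = 2 \left(\left(-12\right) \left(-2\right)\right) = 2 \cdot 24 = 48$)
$z{\left(j \right)} = 2 j \left(48 + j\right)$ ($z{\left(j \right)} = \left(j + 48\right) \left(j + j\right) = \left(48 + j\right) 2 j = 2 j \left(48 + j\right)$)
$- 2653 \sqrt{10 + z{\left(5 \right)}} = - 2653 \sqrt{10 + 2 \cdot 5 \left(48 + 5\right)} = - 2653 \sqrt{10 + 2 \cdot 5 \cdot 53} = - 2653 \sqrt{10 + 530} = - 2653 \sqrt{540} = - 2653 \cdot 6 \sqrt{15} = - 15918 \sqrt{15}$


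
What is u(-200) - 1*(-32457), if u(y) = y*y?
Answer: 72457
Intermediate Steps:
u(y) = y²
u(-200) - 1*(-32457) = (-200)² - 1*(-32457) = 40000 + 32457 = 72457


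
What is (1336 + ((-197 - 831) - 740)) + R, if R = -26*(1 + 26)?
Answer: -1134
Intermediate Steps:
R = -702 (R = -26*27 = -702)
(1336 + ((-197 - 831) - 740)) + R = (1336 + ((-197 - 831) - 740)) - 702 = (1336 + (-1028 - 740)) - 702 = (1336 - 1768) - 702 = -432 - 702 = -1134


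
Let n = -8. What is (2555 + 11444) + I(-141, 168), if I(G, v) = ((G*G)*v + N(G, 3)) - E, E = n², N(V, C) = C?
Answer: 3353946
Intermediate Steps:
E = 64 (E = (-8)² = 64)
I(G, v) = -61 + v*G² (I(G, v) = ((G*G)*v + 3) - 1*64 = (G²*v + 3) - 64 = (v*G² + 3) - 64 = (3 + v*G²) - 64 = -61 + v*G²)
(2555 + 11444) + I(-141, 168) = (2555 + 11444) + (-61 + 168*(-141)²) = 13999 + (-61 + 168*19881) = 13999 + (-61 + 3340008) = 13999 + 3339947 = 3353946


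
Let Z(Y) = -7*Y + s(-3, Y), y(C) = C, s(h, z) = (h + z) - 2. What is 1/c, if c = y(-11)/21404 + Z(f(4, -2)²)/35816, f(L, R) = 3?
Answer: -191651416/414203 ≈ -462.70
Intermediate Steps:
s(h, z) = -2 + h + z
Z(Y) = -5 - 6*Y (Z(Y) = -7*Y + (-2 - 3 + Y) = -7*Y + (-5 + Y) = -5 - 6*Y)
c = -414203/191651416 (c = -11/21404 + (-5 - 6*3²)/35816 = -11*1/21404 + (-5 - 6*9)*(1/35816) = -11/21404 + (-5 - 54)*(1/35816) = -11/21404 - 59*1/35816 = -11/21404 - 59/35816 = -414203/191651416 ≈ -0.0021612)
1/c = 1/(-414203/191651416) = -191651416/414203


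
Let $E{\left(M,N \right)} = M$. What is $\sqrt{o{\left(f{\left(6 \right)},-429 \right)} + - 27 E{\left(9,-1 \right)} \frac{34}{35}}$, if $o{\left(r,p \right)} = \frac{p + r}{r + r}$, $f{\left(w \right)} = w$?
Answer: $\frac{i \sqrt{1329405}}{70} \approx 16.471 i$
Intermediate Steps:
$o{\left(r,p \right)} = \frac{p + r}{2 r}$
$\sqrt{o{\left(f{\left(6 \right)},-429 \right)} + - 27 E{\left(9,-1 \right)} \frac{34}{35}} = \sqrt{\frac{-429 + 6}{2 \cdot 6} + \left(-27\right) 9 \cdot \frac{34}{35}} = \sqrt{\frac{1}{2} \cdot \frac{1}{6} \left(-423\right) - 243 \cdot 34 \cdot \frac{1}{35}} = \sqrt{- \frac{141}{4} - \frac{8262}{35}} = \sqrt{- \frac{37983}{140}} = \frac{i \sqrt{1329405}}{70}$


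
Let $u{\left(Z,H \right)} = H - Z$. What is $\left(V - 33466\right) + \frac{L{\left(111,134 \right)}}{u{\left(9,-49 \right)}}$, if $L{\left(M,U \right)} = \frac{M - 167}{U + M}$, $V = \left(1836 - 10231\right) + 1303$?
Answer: $- \frac{41166366}{1015} \approx -40558.0$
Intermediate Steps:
$V = -7092$ ($V = -8395 + 1303 = -7092$)
$L{\left(M,U \right)} = \frac{-167 + M}{M + U}$
$\left(V - 33466\right) + \frac{L{\left(111,134 \right)}}{u{\left(9,-49 \right)}} = \left(-7092 - 33466\right) + \frac{\frac{1}{111 + 134} \left(-167 + 111\right)}{-49 - 9} = -40558 + \frac{\frac{1}{245} \left(-56\right)}{-49 - 9} = -40558 + \frac{\frac{1}{245} \left(-56\right)}{-58} = -40558 - - \frac{4}{1015} = -40558 + \frac{4}{1015} = - \frac{41166366}{1015}$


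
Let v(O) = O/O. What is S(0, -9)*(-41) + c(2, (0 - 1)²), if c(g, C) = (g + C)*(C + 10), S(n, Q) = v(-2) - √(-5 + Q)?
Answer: -8 + 41*I*√14 ≈ -8.0 + 153.41*I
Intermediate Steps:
v(O) = 1
S(n, Q) = 1 - √(-5 + Q)
c(g, C) = (10 + C)*(C + g) (c(g, C) = (C + g)*(10 + C) = (10 + C)*(C + g))
S(0, -9)*(-41) + c(2, (0 - 1)²) = (1 - √(-5 - 9))*(-41) + (((0 - 1)²)² + 10*(0 - 1)² + 10*2 + (0 - 1)²*2) = (1 - √(-14))*(-41) + (((-1)²)² + 10*(-1)² + 20 + (-1)²*2) = (1 - I*√14)*(-41) + (1² + 10*1 + 20 + 1*2) = (1 - I*√14)*(-41) + (1 + 10 + 20 + 2) = (-41 + 41*I*√14) + 33 = -8 + 41*I*√14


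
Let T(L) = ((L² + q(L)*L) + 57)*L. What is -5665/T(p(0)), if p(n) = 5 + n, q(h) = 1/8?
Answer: -9064/661 ≈ -13.713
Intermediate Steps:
q(h) = ⅛
T(L) = L*(57 + L² + L/8) (T(L) = ((L² + L/8) + 57)*L = (57 + L² + L/8)*L = L*(57 + L² + L/8))
-5665/T(p(0)) = -5665*8/((5 + 0)*(456 + (5 + 0) + 8*(5 + 0)²)) = -5665*8/(5*(456 + 5 + 8*5²)) = -5665*8/(5*(456 + 5 + 8*25)) = -5665*8/(5*(456 + 5 + 200)) = -5665/((⅛)*5*661) = -5665/3305/8 = -5665*8/3305 = -9064/661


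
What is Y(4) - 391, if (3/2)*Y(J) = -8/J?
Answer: -1177/3 ≈ -392.33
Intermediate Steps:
Y(J) = -16/(3*J) (Y(J) = 2*(-8/J)/3 = -16/(3*J))
Y(4) - 391 = -16/3/4 - 391 = -16/3*1/4 - 391 = -4/3 - 391 = -1177/3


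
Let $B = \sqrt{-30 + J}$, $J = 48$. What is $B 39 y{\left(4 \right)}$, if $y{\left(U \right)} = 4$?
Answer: $468 \sqrt{2} \approx 661.85$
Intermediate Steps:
$B = 3 \sqrt{2}$ ($B = \sqrt{-30 + 48} = \sqrt{18} = 3 \sqrt{2} \approx 4.2426$)
$B 39 y{\left(4 \right)} = 3 \sqrt{2} \cdot 39 \cdot 4 = 117 \sqrt{2} \cdot 4 = 468 \sqrt{2}$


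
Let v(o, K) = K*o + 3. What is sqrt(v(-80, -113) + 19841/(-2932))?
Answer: sqrt(19420274255)/1466 ≈ 95.059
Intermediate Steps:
v(o, K) = 3 + K*o
sqrt(v(-80, -113) + 19841/(-2932)) = sqrt((3 - 113*(-80)) + 19841/(-2932)) = sqrt((3 + 9040) + 19841*(-1/2932)) = sqrt(9043 - 19841/2932) = sqrt(26494235/2932) = sqrt(19420274255)/1466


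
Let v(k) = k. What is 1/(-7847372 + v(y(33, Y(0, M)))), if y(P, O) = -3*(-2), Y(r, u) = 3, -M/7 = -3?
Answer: -1/7847366 ≈ -1.2743e-7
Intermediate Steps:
M = 21 (M = -7*(-3) = 21)
y(P, O) = 6
1/(-7847372 + v(y(33, Y(0, M)))) = 1/(-7847372 + 6) = 1/(-7847366) = -1/7847366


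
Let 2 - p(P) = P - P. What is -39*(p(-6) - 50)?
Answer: 1872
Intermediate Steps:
p(P) = 2 (p(P) = 2 - (P - P) = 2 - 1*0 = 2 + 0 = 2)
-39*(p(-6) - 50) = -39*(2 - 50) = -39*(-48) = 1872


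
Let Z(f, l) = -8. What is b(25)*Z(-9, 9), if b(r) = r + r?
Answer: -400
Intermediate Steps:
b(r) = 2*r
b(25)*Z(-9, 9) = (2*25)*(-8) = 50*(-8) = -400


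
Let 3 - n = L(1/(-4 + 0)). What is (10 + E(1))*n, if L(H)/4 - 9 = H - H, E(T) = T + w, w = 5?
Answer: -528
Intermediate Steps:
E(T) = 5 + T (E(T) = T + 5 = 5 + T)
L(H) = 36 (L(H) = 36 + 4*(H - H) = 36 + 4*0 = 36 + 0 = 36)
n = -33 (n = 3 - 1*36 = 3 - 36 = -33)
(10 + E(1))*n = (10 + (5 + 1))*(-33) = (10 + 6)*(-33) = 16*(-33) = -528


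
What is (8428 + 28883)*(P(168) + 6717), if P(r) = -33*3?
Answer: 246924198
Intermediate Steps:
P(r) = -99
(8428 + 28883)*(P(168) + 6717) = (8428 + 28883)*(-99 + 6717) = 37311*6618 = 246924198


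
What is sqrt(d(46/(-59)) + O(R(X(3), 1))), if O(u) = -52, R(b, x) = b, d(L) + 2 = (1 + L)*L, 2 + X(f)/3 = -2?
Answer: 2*I*sqrt(47143)/59 ≈ 7.3601*I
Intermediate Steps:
X(f) = -12 (X(f) = -6 + 3*(-2) = -6 - 6 = -12)
d(L) = -2 + L*(1 + L) (d(L) = -2 + (1 + L)*L = -2 + L*(1 + L))
sqrt(d(46/(-59)) + O(R(X(3), 1))) = sqrt((-2 + 46/(-59) + (46/(-59))**2) - 52) = sqrt((-2 + 46*(-1/59) + (46*(-1/59))**2) - 52) = sqrt((-2 - 46/59 + (-46/59)**2) - 52) = sqrt((-2 - 46/59 + 2116/3481) - 52) = sqrt(-7560/3481 - 52) = sqrt(-188572/3481) = 2*I*sqrt(47143)/59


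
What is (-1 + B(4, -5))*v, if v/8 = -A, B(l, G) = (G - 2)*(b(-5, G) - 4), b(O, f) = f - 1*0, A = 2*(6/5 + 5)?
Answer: -30752/5 ≈ -6150.4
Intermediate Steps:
A = 62/5 (A = 2*(6*(1/5) + 5) = 2*(6/5 + 5) = 2*(31/5) = 62/5 ≈ 12.400)
b(O, f) = f (b(O, f) = f + 0 = f)
B(l, G) = (-4 + G)*(-2 + G) (B(l, G) = (G - 2)*(G - 4) = (-2 + G)*(-4 + G) = (-4 + G)*(-2 + G))
v = -496/5 (v = 8*(-1*62/5) = 8*(-62/5) = -496/5 ≈ -99.200)
(-1 + B(4, -5))*v = (-1 + (8 + (-5)**2 - 6*(-5)))*(-496/5) = (-1 + (8 + 25 + 30))*(-496/5) = (-1 + 63)*(-496/5) = 62*(-496/5) = -30752/5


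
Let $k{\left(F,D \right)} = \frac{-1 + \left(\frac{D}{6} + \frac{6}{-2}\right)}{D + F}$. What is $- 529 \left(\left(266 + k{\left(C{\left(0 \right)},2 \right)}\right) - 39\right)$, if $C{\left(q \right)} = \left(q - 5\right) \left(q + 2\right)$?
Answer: $- \frac{2887811}{24} \approx -1.2033 \cdot 10^{5}$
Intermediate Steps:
$C{\left(q \right)} = \left(-5 + q\right) \left(2 + q\right)$
$k{\left(F,D \right)} = \frac{-4 + \frac{D}{6}}{D + F}$ ($k{\left(F,D \right)} = \frac{-1 + \left(D \frac{1}{6} + 6 \left(- \frac{1}{2}\right)\right)}{D + F} = \frac{-1 + \left(\frac{D}{6} - 3\right)}{D + F} = \frac{-1 + \left(-3 + \frac{D}{6}\right)}{D + F} = \frac{-4 + \frac{D}{6}}{D + F}$)
$- 529 \left(\left(266 + k{\left(C{\left(0 \right)},2 \right)}\right) - 39\right) = - 529 \left(\left(266 + \frac{-4 + \frac{1}{6} \cdot 2}{2 - \left(10 - 0^{2}\right)}\right) - 39\right) = - 529 \left(\left(266 + \frac{-4 + \frac{1}{3}}{2 + \left(-10 + 0 + 0\right)}\right) - 39\right) = - 529 \left(\left(266 + \frac{1}{2 - 10} \left(- \frac{11}{3}\right)\right) - 39\right) = - 529 \left(\left(266 + \frac{1}{-8} \left(- \frac{11}{3}\right)\right) - 39\right) = - 529 \left(\left(266 - - \frac{11}{24}\right) - 39\right) = - 529 \left(\left(266 + \frac{11}{24}\right) - 39\right) = - 529 \left(\frac{6395}{24} - 39\right) = \left(-529\right) \frac{5459}{24} = - \frac{2887811}{24}$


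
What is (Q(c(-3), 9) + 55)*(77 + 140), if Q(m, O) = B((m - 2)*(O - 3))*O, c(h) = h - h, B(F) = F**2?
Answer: 293167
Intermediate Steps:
c(h) = 0
Q(m, O) = O*(-3 + O)**2*(-2 + m)**2 (Q(m, O) = ((m - 2)*(O - 3))**2*O = ((-2 + m)*(-3 + O))**2*O = ((-3 + O)*(-2 + m))**2*O = ((-3 + O)**2*(-2 + m)**2)*O = O*(-3 + O)**2*(-2 + m)**2)
(Q(c(-3), 9) + 55)*(77 + 140) = (9*(6 - 3*0 - 2*9 + 9*0)**2 + 55)*(77 + 140) = (9*(6 + 0 - 18 + 0)**2 + 55)*217 = (9*(-12)**2 + 55)*217 = (9*144 + 55)*217 = (1296 + 55)*217 = 1351*217 = 293167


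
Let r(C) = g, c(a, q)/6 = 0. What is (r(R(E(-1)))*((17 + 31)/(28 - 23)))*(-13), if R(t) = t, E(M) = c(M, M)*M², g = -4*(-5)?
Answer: -2496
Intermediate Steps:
c(a, q) = 0 (c(a, q) = 6*0 = 0)
g = 20
E(M) = 0 (E(M) = 0*M² = 0)
r(C) = 20
(r(R(E(-1)))*((17 + 31)/(28 - 23)))*(-13) = (20*((17 + 31)/(28 - 23)))*(-13) = (20*(48/5))*(-13) = 192*(-13) = -2496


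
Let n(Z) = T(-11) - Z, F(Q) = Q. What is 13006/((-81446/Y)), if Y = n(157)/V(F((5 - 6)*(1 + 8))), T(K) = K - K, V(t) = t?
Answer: -1020971/366507 ≈ -2.7857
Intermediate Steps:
T(K) = 0
n(Z) = -Z (n(Z) = 0 - Z = -Z)
Y = 157/9 (Y = (-1*157)/(((5 - 6)*(1 + 8))) = -157/((-1*9)) = -157/(-9) = -157*(-⅑) = 157/9 ≈ 17.444)
13006/((-81446/Y)) = 13006/((-81446/157/9)) = 13006/((-81446*9/157)) = 13006/(-733014/157) = 13006*(-157/733014) = -1020971/366507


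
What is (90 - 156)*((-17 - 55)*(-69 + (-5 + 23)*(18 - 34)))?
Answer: -1696464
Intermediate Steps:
(90 - 156)*((-17 - 55)*(-69 + (-5 + 23)*(18 - 34))) = -(-4752)*(-69 + 18*(-16)) = -(-4752)*(-69 - 288) = -(-4752)*(-357) = -66*25704 = -1696464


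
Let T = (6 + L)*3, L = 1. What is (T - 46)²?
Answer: 625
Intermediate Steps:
T = 21 (T = (6 + 1)*3 = 7*3 = 21)
(T - 46)² = (21 - 46)² = (-25)² = 625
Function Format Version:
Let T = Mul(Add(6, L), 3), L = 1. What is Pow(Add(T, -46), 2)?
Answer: 625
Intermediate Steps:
T = 21 (T = Mul(Add(6, 1), 3) = Mul(7, 3) = 21)
Pow(Add(T, -46), 2) = Pow(Add(21, -46), 2) = Pow(-25, 2) = 625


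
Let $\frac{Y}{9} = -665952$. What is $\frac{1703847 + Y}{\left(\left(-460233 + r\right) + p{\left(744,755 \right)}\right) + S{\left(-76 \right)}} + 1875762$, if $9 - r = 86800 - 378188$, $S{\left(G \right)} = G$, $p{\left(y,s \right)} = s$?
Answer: $\frac{315426800355}{168157} \approx 1.8758 \cdot 10^{6}$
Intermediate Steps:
$Y = -5993568$ ($Y = 9 \left(-665952\right) = -5993568$)
$r = 291397$ ($r = 9 - \left(86800 - 378188\right) = 9 - -291388 = 9 + 291388 = 291397$)
$\frac{1703847 + Y}{\left(\left(-460233 + r\right) + p{\left(744,755 \right)}\right) + S{\left(-76 \right)}} + 1875762 = \frac{1703847 - 5993568}{\left(\left(-460233 + 291397\right) + 755\right) - 76} + 1875762 = - \frac{4289721}{\left(-168836 + 755\right) - 76} + 1875762 = - \frac{4289721}{-168081 - 76} + 1875762 = - \frac{4289721}{-168157} + 1875762 = \left(-4289721\right) \left(- \frac{1}{168157}\right) + 1875762 = \frac{4289721}{168157} + 1875762 = \frac{315426800355}{168157}$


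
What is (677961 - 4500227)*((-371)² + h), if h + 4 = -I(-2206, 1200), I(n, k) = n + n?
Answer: -542949063034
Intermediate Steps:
I(n, k) = 2*n
h = 4408 (h = -4 - 2*(-2206) = -4 - 1*(-4412) = -4 + 4412 = 4408)
(677961 - 4500227)*((-371)² + h) = (677961 - 4500227)*((-371)² + 4408) = -3822266*(137641 + 4408) = -3822266*142049 = -542949063034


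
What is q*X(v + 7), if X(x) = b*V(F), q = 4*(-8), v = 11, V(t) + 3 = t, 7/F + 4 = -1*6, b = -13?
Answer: -7696/5 ≈ -1539.2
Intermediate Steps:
F = -7/10 (F = 7/(-4 - 1*6) = 7/(-4 - 6) = 7/(-10) = 7*(-1/10) = -7/10 ≈ -0.70000)
V(t) = -3 + t
q = -32
X(x) = 481/10 (X(x) = -13*(-3 - 7/10) = -13*(-37/10) = 481/10)
q*X(v + 7) = -32*481/10 = -7696/5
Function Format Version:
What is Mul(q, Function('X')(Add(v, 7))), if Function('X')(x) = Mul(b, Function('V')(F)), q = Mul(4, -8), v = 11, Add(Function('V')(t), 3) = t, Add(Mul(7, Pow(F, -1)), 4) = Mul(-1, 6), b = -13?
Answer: Rational(-7696, 5) ≈ -1539.2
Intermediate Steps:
F = Rational(-7, 10) (F = Mul(7, Pow(Add(-4, Mul(-1, 6)), -1)) = Mul(7, Pow(Add(-4, -6), -1)) = Mul(7, Pow(-10, -1)) = Mul(7, Rational(-1, 10)) = Rational(-7, 10) ≈ -0.70000)
Function('V')(t) = Add(-3, t)
q = -32
Function('X')(x) = Rational(481, 10) (Function('X')(x) = Mul(-13, Add(-3, Rational(-7, 10))) = Mul(-13, Rational(-37, 10)) = Rational(481, 10))
Mul(q, Function('X')(Add(v, 7))) = Mul(-32, Rational(481, 10)) = Rational(-7696, 5)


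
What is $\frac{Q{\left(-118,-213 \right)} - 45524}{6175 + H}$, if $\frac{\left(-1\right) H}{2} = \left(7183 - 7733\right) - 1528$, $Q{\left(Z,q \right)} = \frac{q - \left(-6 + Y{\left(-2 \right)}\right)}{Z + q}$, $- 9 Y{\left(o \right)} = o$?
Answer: $- \frac{135614131}{30776049} \approx -4.4065$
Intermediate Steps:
$Y{\left(o \right)} = - \frac{o}{9}$
$Q{\left(Z,q \right)} = \frac{\frac{52}{9} + q}{Z + q}$ ($Q{\left(Z,q \right)} = \frac{q + \left(6 - \left(- \frac{1}{9}\right) \left(-2\right)\right)}{Z + q} = \frac{q + \left(6 - \frac{2}{9}\right)}{Z + q} = \frac{q + \frac{52}{9}}{Z + q} = \frac{\frac{52}{9} + q}{Z + q}$)
$H = 4156$ ($H = - 2 \left(\left(7183 - 7733\right) - 1528\right) = - 2 \left(-550 - 1528\right) = \left(-2\right) \left(-2078\right) = 4156$)
$\frac{Q{\left(-118,-213 \right)} - 45524}{6175 + H} = \frac{\frac{\frac{52}{9} - 213}{-118 - 213} - 45524}{6175 + 4156} = \frac{\frac{1}{-331} \left(- \frac{1865}{9}\right) - 45524}{10331} = \left(\left(- \frac{1}{331}\right) \left(- \frac{1865}{9}\right) - 45524\right) \frac{1}{10331} = \left(\frac{1865}{2979} - 45524\right) \frac{1}{10331} = \left(- \frac{135614131}{2979}\right) \frac{1}{10331} = - \frac{135614131}{30776049}$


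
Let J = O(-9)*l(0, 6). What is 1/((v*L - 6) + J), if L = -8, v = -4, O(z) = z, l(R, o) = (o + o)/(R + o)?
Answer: 1/8 ≈ 0.12500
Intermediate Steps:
l(R, o) = 2*o/(R + o) (l(R, o) = (2*o)/(R + o) = 2*o/(R + o))
J = -18 (J = -18*6/(0 + 6) = -18*6/6 = -9*2 = -18)
1/((v*L - 6) + J) = 1/((-4*(-8) - 6) - 18) = 1/((32 - 6) - 18) = 1/(26 - 18) = 1/8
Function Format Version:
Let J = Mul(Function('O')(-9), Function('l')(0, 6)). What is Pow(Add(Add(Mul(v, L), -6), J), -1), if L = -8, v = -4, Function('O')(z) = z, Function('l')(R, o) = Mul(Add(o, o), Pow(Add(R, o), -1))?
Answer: Rational(1, 8) ≈ 0.12500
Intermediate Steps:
Function('l')(R, o) = Mul(2, o, Pow(Add(R, o), -1)) (Function('l')(R, o) = Mul(Mul(2, o), Pow(Add(R, o), -1)) = Mul(2, o, Pow(Add(R, o), -1)))
J = -18 (J = Mul(-9, Mul(2, 6, Pow(Add(0, 6), -1))) = Mul(-9, Mul(2, 6, Pow(6, -1))) = Mul(-9, Mul(2, 6, Rational(1, 6))) = Mul(-9, 2) = -18)
Pow(Add(Add(Mul(v, L), -6), J), -1) = Pow(Add(Add(Mul(-4, -8), -6), -18), -1) = Pow(Add(Add(32, -6), -18), -1) = Pow(Add(26, -18), -1) = Pow(8, -1) = Rational(1, 8)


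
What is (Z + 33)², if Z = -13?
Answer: 400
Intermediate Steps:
(Z + 33)² = (-13 + 33)² = 20² = 400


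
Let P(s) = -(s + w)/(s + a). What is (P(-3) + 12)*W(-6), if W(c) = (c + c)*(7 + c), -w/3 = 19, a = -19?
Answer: -1224/11 ≈ -111.27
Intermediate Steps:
w = -57 (w = -3*19 = -57)
P(s) = -(-57 + s)/(-19 + s) (P(s) = -(s - 57)/(s - 19) = -(-57 + s)/(-19 + s))
W(c) = 2*c*(7 + c) (W(c) = (2*c)*(7 + c) = 2*c*(7 + c))
(P(-3) + 12)*W(-6) = ((57 - 1*(-3))/(-19 - 3) + 12)*(2*(-6)*(7 - 6)) = ((57 + 3)/(-22) + 12)*(2*(-6)*1) = (-1/22*60 + 12)*(-12) = (-30/11 + 12)*(-12) = (102/11)*(-12) = -1224/11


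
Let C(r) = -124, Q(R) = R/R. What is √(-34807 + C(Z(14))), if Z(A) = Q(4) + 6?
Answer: I*√34931 ≈ 186.9*I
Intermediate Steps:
Q(R) = 1
Z(A) = 7 (Z(A) = 1 + 6 = 7)
√(-34807 + C(Z(14))) = √(-34807 - 124) = √(-34931) = I*√34931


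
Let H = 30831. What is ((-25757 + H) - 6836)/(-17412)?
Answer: 881/8706 ≈ 0.10119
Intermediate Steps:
((-25757 + H) - 6836)/(-17412) = ((-25757 + 30831) - 6836)/(-17412) = (5074 - 6836)*(-1/17412) = -1762*(-1/17412) = 881/8706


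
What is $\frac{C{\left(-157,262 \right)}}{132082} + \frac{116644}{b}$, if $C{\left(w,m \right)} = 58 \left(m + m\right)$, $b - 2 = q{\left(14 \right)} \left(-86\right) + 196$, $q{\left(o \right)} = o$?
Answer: $- \frac{3843999614}{33218623} \approx -115.72$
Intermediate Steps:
$b = -1006$ ($b = 2 + \left(14 \left(-86\right) + 196\right) = 2 + \left(-1204 + 196\right) = 2 - 1008 = -1006$)
$C{\left(w,m \right)} = 116 m$ ($C{\left(w,m \right)} = 58 \cdot 2 m = 116 m$)
$\frac{C{\left(-157,262 \right)}}{132082} + \frac{116644}{b} = \frac{116 \cdot 262}{132082} + \frac{116644}{-1006} = 30392 \cdot \frac{1}{132082} + 116644 \left(- \frac{1}{1006}\right) = \frac{15196}{66041} - \frac{58322}{503} = - \frac{3843999614}{33218623}$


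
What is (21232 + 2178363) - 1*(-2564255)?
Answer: 4763850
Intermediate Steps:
(21232 + 2178363) - 1*(-2564255) = 2199595 + 2564255 = 4763850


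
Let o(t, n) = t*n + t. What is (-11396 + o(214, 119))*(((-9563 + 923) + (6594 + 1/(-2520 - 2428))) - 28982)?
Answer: -548243292195/1237 ≈ -4.4320e+8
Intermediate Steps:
o(t, n) = t + n*t (o(t, n) = n*t + t = t + n*t)
(-11396 + o(214, 119))*(((-9563 + 923) + (6594 + 1/(-2520 - 2428))) - 28982) = (-11396 + 214*(1 + 119))*(((-9563 + 923) + (6594 + 1/(-2520 - 2428))) - 28982) = (-11396 + 214*120)*((-8640 + (6594 + 1/(-4948))) - 28982) = (-11396 + 25680)*((-8640 + (6594 - 1/4948)) - 28982) = 14284*((-8640 + 32627111/4948) - 28982) = 14284*(-10123609/4948 - 28982) = 14284*(-153526545/4948) = -548243292195/1237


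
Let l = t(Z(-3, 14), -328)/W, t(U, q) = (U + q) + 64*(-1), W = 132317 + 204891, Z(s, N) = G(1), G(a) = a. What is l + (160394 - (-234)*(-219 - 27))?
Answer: 34675098249/337208 ≈ 1.0283e+5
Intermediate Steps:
Z(s, N) = 1
W = 337208
t(U, q) = -64 + U + q (t(U, q) = (U + q) - 64 = -64 + U + q)
l = -391/337208 (l = (-64 + 1 - 328)/337208 = -391*1/337208 = -391/337208 ≈ -0.0011595)
l + (160394 - (-234)*(-219 - 27)) = -391/337208 + (160394 - (-234)*(-219 - 27)) = -391/337208 + (160394 - (-234)*(-246)) = -391/337208 + (160394 - 1*57564) = -391/337208 + (160394 - 57564) = -391/337208 + 102830 = 34675098249/337208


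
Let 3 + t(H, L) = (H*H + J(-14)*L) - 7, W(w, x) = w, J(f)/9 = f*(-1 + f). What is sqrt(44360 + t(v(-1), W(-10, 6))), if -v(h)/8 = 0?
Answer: 5*sqrt(1018) ≈ 159.53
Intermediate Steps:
v(h) = 0 (v(h) = -8*0 = 0)
J(f) = 9*f*(-1 + f) (J(f) = 9*(f*(-1 + f)) = 9*f*(-1 + f))
t(H, L) = -10 + H**2 + 1890*L (t(H, L) = -3 + ((H*H + (9*(-14)*(-1 - 14))*L) - 7) = -3 + ((H**2 + (9*(-14)*(-15))*L) - 7) = -3 + ((H**2 + 1890*L) - 7) = -3 + (-7 + H**2 + 1890*L) = -10 + H**2 + 1890*L)
sqrt(44360 + t(v(-1), W(-10, 6))) = sqrt(44360 + (-10 + 0**2 + 1890*(-10))) = sqrt(44360 + (-10 + 0 - 18900)) = sqrt(44360 - 18910) = sqrt(25450) = 5*sqrt(1018)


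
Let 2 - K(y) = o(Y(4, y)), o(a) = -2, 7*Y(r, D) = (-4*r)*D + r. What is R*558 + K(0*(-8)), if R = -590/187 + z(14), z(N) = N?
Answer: 1132372/187 ≈ 6055.5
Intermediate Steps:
Y(r, D) = r/7 - 4*D*r/7 (Y(r, D) = ((-4*r)*D + r)/7 = (-4*D*r + r)/7 = (r - 4*D*r)/7 = r/7 - 4*D*r/7)
K(y) = 4 (K(y) = 2 - 1*(-2) = 2 + 2 = 4)
R = 2028/187 (R = -590/187 + 14 = 2028/187 ≈ 10.845)
R*558 + K(0*(-8)) = (2028/187)*558 + 4 = 1131624/187 + 4 = 1132372/187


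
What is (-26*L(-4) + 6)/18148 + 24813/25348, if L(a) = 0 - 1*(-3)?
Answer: 112120317/115003876 ≈ 0.97493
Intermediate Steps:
L(a) = 3 (L(a) = 0 + 3 = 3)
(-26*L(-4) + 6)/18148 + 24813/25348 = (-26*3 + 6)/18148 + 24813/25348 = (-78 + 6)*(1/18148) + 24813*(1/25348) = -72*1/18148 + 24813/25348 = -18/4537 + 24813/25348 = 112120317/115003876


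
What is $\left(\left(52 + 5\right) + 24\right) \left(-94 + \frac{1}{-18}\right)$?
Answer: $- \frac{15237}{2} \approx -7618.5$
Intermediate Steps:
$\left(\left(52 + 5\right) + 24\right) \left(-94 + \frac{1}{-18}\right) = \left(57 + 24\right) \left(-94 - \frac{1}{18}\right) = 81 \left(- \frac{1693}{18}\right) = - \frac{15237}{2}$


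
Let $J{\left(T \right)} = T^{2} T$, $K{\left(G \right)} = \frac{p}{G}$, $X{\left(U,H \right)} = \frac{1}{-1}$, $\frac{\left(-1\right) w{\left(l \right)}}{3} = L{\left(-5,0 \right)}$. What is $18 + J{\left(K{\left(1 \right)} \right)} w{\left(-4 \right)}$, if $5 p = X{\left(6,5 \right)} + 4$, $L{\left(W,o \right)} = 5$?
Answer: $\frac{369}{25} \approx 14.76$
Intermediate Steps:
$w{\left(l \right)} = -15$ ($w{\left(l \right)} = \left(-3\right) 5 = -15$)
$X{\left(U,H \right)} = -1$
$p = \frac{3}{5}$ ($p = \frac{-1 + 4}{5} = \frac{1}{5} \cdot 3 = \frac{3}{5} \approx 0.6$)
$K{\left(G \right)} = \frac{3}{5 G}$
$J{\left(T \right)} = T^{3}$
$18 + J{\left(K{\left(1 \right)} \right)} w{\left(-4 \right)} = 18 + \left(\frac{3}{5 \cdot 1}\right)^{3} \left(-15\right) = 18 + \left(\frac{3}{5} \cdot 1\right)^{3} \left(-15\right) = 18 + \left(\frac{3}{5}\right)^{3} \left(-15\right) = 18 + \frac{27}{125} \left(-15\right) = 18 - \frac{81}{25} = \frac{369}{25}$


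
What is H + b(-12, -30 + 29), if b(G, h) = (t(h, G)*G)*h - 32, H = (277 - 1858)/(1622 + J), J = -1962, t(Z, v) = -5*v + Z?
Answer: 13613/20 ≈ 680.65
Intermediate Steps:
t(Z, v) = Z - 5*v
H = 93/20 (H = (277 - 1858)/(1622 - 1962) = -1581/(-340) = -1581*(-1/340) = 93/20 ≈ 4.6500)
b(G, h) = -32 + G*h*(h - 5*G) (b(G, h) = ((h - 5*G)*G)*h - 32 = (G*(h - 5*G))*h - 32 = G*h*(h - 5*G) - 32 = -32 + G*h*(h - 5*G))
H + b(-12, -30 + 29) = 93/20 + (-32 - 1*(-12)*(-30 + 29)*(-(-30 + 29) + 5*(-12))) = 93/20 + (-32 - 1*(-12)*(-1)*(-1*(-1) - 60)) = 93/20 + (-32 - 1*(-12)*(-1)*(1 - 60)) = 93/20 + (-32 - 1*(-12)*(-1)*(-59)) = 93/20 + (-32 + 708) = 93/20 + 676 = 13613/20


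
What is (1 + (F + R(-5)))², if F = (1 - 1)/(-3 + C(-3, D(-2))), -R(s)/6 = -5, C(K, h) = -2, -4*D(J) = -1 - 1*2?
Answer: 961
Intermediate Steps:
D(J) = ¾ (D(J) = -(-1 - 1*2)/4 = -(-1 - 2)/4 = -¼*(-3) = ¾)
R(s) = 30 (R(s) = -6*(-5) = 30)
F = 0 (F = (1 - 1)/(-3 - 2) = 0/(-5) = 0*(-⅕) = 0)
(1 + (F + R(-5)))² = (1 + (0 + 30))² = (1 + 30)² = 31² = 961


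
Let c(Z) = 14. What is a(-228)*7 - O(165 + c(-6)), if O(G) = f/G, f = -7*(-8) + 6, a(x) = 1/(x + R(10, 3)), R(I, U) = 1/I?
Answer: -153828/407941 ≈ -0.37708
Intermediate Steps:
a(x) = 1/(1/10 + x) (a(x) = 1/(x + 1/10) = 1/(1/10 + x))
f = 62 (f = 56 + 6 = 62)
O(G) = 62/G
a(-228)*7 - O(165 + c(-6)) = (10/(1 + 10*(-228)))*7 - 62/(165 + 14) = (10/(1 - 2280))*7 - 62/179 = (10/(-2279))*7 - 62/179 = (10*(-1/2279))*7 - 1*62/179 = -10/2279*7 - 62/179 = -70/2279 - 62/179 = -153828/407941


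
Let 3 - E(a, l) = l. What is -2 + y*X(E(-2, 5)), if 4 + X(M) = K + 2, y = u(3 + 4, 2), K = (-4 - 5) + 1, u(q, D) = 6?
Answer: -62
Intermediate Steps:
E(a, l) = 3 - l
K = -8 (K = -9 + 1 = -8)
y = 6
X(M) = -10 (X(M) = -4 + (-8 + 2) = -4 - 6 = -10)
-2 + y*X(E(-2, 5)) = -2 + 6*(-10) = -2 - 60 = -62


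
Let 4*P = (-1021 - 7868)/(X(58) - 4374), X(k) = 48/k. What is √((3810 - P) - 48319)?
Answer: I*√318170179284734/84548 ≈ 210.97*I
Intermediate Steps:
P = 85927/169096 (P = ((-1021 - 7868)/(48/58 - 4374))/4 = (-8889/(48*(1/58) - 4374))/4 = (-8889/(24/29 - 4374))/4 = (-8889/(-126822/29))/4 = (-8889*(-29/126822))/4 = (¼)*(85927/42274) = 85927/169096 ≈ 0.50815)
√((3810 - P) - 48319) = √((3810 - 1*85927/169096) - 48319) = √((3810 - 85927/169096) - 48319) = √(644169833/169096 - 48319) = √(-7526379791/169096) = I*√318170179284734/84548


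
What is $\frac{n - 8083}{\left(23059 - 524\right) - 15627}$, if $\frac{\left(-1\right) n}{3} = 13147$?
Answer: $- \frac{11881}{1727} \approx -6.8796$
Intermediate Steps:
$n = -39441$ ($n = \left(-3\right) 13147 = -39441$)
$\frac{n - 8083}{\left(23059 - 524\right) - 15627} = \frac{-39441 - 8083}{\left(23059 - 524\right) - 15627} = - \frac{47524}{\left(23059 - 524\right) - 15627} = - \frac{47524}{22535 - 15627} = - \frac{47524}{6908} = \left(-47524\right) \frac{1}{6908} = - \frac{11881}{1727}$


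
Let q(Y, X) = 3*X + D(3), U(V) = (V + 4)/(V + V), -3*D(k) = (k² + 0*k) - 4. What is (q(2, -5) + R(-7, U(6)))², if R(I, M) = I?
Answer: 5041/9 ≈ 560.11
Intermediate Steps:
D(k) = 4/3 - k²/3 (D(k) = -((k² + 0*k) - 4)/3 = -((k² + 0) - 4)/3 = -(k² - 4)/3 = -(-4 + k²)/3 = 4/3 - k²/3)
U(V) = (4 + V)/(2*V) (U(V) = (4 + V)/((2*V)) = (4 + V)*(1/(2*V)) = (4 + V)/(2*V))
q(Y, X) = -5/3 + 3*X (q(Y, X) = 3*X + (4/3 - ⅓*3²) = 3*X + (4/3 - ⅓*9) = 3*X + (4/3 - 3) = 3*X - 5/3 = -5/3 + 3*X)
(q(2, -5) + R(-7, U(6)))² = ((-5/3 + 3*(-5)) - 7)² = ((-5/3 - 15) - 7)² = (-50/3 - 7)² = (-71/3)² = 5041/9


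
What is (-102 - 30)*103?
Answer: -13596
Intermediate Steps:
(-102 - 30)*103 = -132*103 = -13596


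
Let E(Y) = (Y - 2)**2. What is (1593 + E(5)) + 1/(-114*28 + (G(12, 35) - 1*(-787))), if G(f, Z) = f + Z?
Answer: 3777515/2358 ≈ 1602.0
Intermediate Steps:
E(Y) = (-2 + Y)**2
G(f, Z) = Z + f
(1593 + E(5)) + 1/(-114*28 + (G(12, 35) - 1*(-787))) = (1593 + (-2 + 5)**2) + 1/(-114*28 + ((35 + 12) - 1*(-787))) = (1593 + 3**2) + 1/(-3192 + (47 + 787)) = (1593 + 9) + 1/(-3192 + 834) = 1602 + 1/(-2358) = 1602 - 1/2358 = 3777515/2358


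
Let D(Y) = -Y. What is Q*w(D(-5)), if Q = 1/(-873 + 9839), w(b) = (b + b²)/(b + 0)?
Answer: 3/4483 ≈ 0.00066919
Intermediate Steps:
w(b) = (b + b²)/b
Q = 1/8966 ≈ 0.00011153
Q*w(D(-5)) = (1 - 1*(-5))/8966 = (1 + 5)/8966 = (1/8966)*6 = 3/4483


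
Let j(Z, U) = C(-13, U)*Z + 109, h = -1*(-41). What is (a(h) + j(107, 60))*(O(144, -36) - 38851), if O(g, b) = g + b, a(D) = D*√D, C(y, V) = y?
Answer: 49668526 - 1588463*√41 ≈ 3.9497e+7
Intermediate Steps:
h = 41
a(D) = D^(3/2)
j(Z, U) = 109 - 13*Z (j(Z, U) = -13*Z + 109 = 109 - 13*Z)
O(g, b) = b + g
(a(h) + j(107, 60))*(O(144, -36) - 38851) = (41^(3/2) + (109 - 13*107))*((-36 + 144) - 38851) = (41*√41 + (109 - 1391))*(108 - 38851) = (41*√41 - 1282)*(-38743) = (-1282 + 41*√41)*(-38743) = 49668526 - 1588463*√41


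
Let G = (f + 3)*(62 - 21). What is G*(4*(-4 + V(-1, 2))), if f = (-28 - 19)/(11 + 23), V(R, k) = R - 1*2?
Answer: -31570/17 ≈ -1857.1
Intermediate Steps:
V(R, k) = -2 + R (V(R, k) = R - 2 = -2 + R)
f = -47/34 ≈ -1.3824
G = 2255/34 (G = (-47/34 + 3)*(62 - 21) = (55/34)*41 = 2255/34 ≈ 66.323)
G*(4*(-4 + V(-1, 2))) = 2255*(4*(-4 + (-2 - 1)))/34 = 2255*(4*(-4 - 3))/34 = 2255*(4*(-7))/34 = (2255/34)*(-28) = -31570/17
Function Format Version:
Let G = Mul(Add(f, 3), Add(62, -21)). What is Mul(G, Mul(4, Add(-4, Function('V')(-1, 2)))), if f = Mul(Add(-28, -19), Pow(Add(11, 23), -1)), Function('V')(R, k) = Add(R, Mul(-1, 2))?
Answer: Rational(-31570, 17) ≈ -1857.1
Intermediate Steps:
Function('V')(R, k) = Add(-2, R) (Function('V')(R, k) = Add(R, -2) = Add(-2, R))
f = Rational(-47, 34) (f = Mul(-47, Pow(34, -1)) = Mul(-47, Rational(1, 34)) = Rational(-47, 34) ≈ -1.3824)
G = Rational(2255, 34) (G = Mul(Add(Rational(-47, 34), 3), Add(62, -21)) = Mul(Rational(55, 34), 41) = Rational(2255, 34) ≈ 66.323)
Mul(G, Mul(4, Add(-4, Function('V')(-1, 2)))) = Mul(Rational(2255, 34), Mul(4, Add(-4, Add(-2, -1)))) = Mul(Rational(2255, 34), Mul(4, Add(-4, -3))) = Mul(Rational(2255, 34), Mul(4, -7)) = Mul(Rational(2255, 34), -28) = Rational(-31570, 17)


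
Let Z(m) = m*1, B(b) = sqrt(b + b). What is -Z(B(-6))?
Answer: -2*I*sqrt(3) ≈ -3.4641*I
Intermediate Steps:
B(b) = sqrt(2)*sqrt(b) (B(b) = sqrt(2*b) = sqrt(2)*sqrt(b))
Z(m) = m
-Z(B(-6)) = -sqrt(2)*sqrt(-6) = -sqrt(2)*I*sqrt(6) = -2*I*sqrt(3)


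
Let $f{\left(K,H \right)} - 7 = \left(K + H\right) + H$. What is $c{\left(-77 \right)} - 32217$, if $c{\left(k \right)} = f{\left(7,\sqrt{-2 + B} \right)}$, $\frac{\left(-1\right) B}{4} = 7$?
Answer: $-32203 + 2 i \sqrt{30} \approx -32203.0 + 10.954 i$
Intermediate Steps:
$B = -28$ ($B = \left(-4\right) 7 = -28$)
$f{\left(K,H \right)} = 7 + K + 2 H$ ($f{\left(K,H \right)} = 7 + \left(\left(K + H\right) + H\right) = 7 + \left(\left(H + K\right) + H\right) = 7 + \left(K + 2 H\right) = 7 + K + 2 H$)
$c{\left(k \right)} = 14 + 2 i \sqrt{30}$ ($c{\left(k \right)} = 7 + 7 + 2 \sqrt{-2 - 28} = 7 + 7 + 2 \sqrt{-30} = 7 + 7 + 2 i \sqrt{30} = 14 + 2 i \sqrt{30}$)
$c{\left(-77 \right)} - 32217 = \left(14 + 2 i \sqrt{30}\right) - 32217 = -32203 + 2 i \sqrt{30}$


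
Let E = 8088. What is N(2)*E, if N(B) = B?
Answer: 16176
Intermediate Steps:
N(2)*E = 2*8088 = 16176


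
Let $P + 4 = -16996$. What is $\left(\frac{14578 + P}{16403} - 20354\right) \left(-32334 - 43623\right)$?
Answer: $\frac{25359694013388}{16403} \approx 1.546 \cdot 10^{9}$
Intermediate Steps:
$P = -17000$ ($P = -4 - 16996 = -17000$)
$\left(\frac{14578 + P}{16403} - 20354\right) \left(-32334 - 43623\right) = \left(\frac{14578 - 17000}{16403} - 20354\right) \left(-32334 - 43623\right) = \left(\left(-2422\right) \frac{1}{16403} - 20354\right) \left(-75957\right) = \left(- \frac{2422}{16403} - 20354\right) \left(-75957\right) = \left(- \frac{333869084}{16403}\right) \left(-75957\right) = \frac{25359694013388}{16403}$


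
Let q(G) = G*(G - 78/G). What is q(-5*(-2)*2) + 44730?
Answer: 45052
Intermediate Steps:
q(-5*(-2)*2) + 44730 = (-78 + (-5*(-2)*2)**2) + 44730 = (-78 + (10*2)**2) + 44730 = (-78 + 20**2) + 44730 = (-78 + 400) + 44730 = 322 + 44730 = 45052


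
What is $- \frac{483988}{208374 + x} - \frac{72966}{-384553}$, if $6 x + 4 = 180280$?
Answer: $- \frac{3244663147}{1763175505} \approx -1.8402$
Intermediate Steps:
$x = 30046$ ($x = - \frac{2}{3} + \frac{1}{6} \cdot 180280 = - \frac{2}{3} + \frac{90140}{3} = 30046$)
$- \frac{483988}{208374 + x} - \frac{72966}{-384553} = - \frac{483988}{208374 + 30046} - \frac{72966}{-384553} = - \frac{483988}{238420} - - \frac{72966}{384553} = \left(-483988\right) \frac{1}{238420} + \frac{72966}{384553} = - \frac{120997}{59605} + \frac{72966}{384553} = - \frac{3244663147}{1763175505}$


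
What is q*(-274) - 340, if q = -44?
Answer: 11716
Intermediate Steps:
q*(-274) - 340 = -44*(-274) - 340 = 12056 - 340 = 11716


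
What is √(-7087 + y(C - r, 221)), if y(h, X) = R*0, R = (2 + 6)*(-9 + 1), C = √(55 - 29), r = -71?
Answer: I*√7087 ≈ 84.184*I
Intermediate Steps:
C = √26 ≈ 5.0990
R = -64 (R = 8*(-8) = -64)
y(h, X) = 0 (y(h, X) = -64*0 = 0)
√(-7087 + y(C - r, 221)) = √(-7087 + 0) = √(-7087) = I*√7087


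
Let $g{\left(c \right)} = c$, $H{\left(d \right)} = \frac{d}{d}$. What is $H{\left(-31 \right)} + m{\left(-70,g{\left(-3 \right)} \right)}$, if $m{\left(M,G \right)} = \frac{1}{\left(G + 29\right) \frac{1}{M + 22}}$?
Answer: $- \frac{11}{13} \approx -0.84615$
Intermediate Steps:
$H{\left(d \right)} = 1$
$m{\left(M,G \right)} = \frac{22 + M}{29 + G}$ ($m{\left(M,G \right)} = \frac{1}{\left(29 + G\right) \frac{1}{22 + M}} = \frac{1}{\frac{1}{22 + M} \left(29 + G\right)} = \frac{22 + M}{29 + G}$)
$H{\left(-31 \right)} + m{\left(-70,g{\left(-3 \right)} \right)} = 1 + \frac{22 - 70}{29 - 3} = 1 + \frac{1}{26} \left(-48\right) = 1 - \frac{24}{13} = - \frac{11}{13}$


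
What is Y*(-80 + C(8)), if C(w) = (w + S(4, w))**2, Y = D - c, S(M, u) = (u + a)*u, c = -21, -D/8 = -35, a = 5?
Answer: 3751664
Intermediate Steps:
D = 280 (D = -8*(-35) = 280)
S(M, u) = u*(5 + u) (S(M, u) = (u + 5)*u = (5 + u)*u = u*(5 + u))
Y = 301 (Y = 280 - 1*(-21) = 280 + 21 = 301)
C(w) = (w + w*(5 + w))**2
Y*(-80 + C(8)) = 301*(-80 + 8**2*(6 + 8)**2) = 301*(-80 + 64*14**2) = 301*(-80 + 64*196) = 301*(-80 + 12544) = 301*12464 = 3751664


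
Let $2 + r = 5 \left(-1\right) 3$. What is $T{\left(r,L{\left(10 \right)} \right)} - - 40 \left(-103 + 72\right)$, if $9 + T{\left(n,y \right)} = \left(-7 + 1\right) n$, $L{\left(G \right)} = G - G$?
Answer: $-1147$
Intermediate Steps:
$L{\left(G \right)} = 0$
$r = -17$ ($r = -2 + 5 \left(-1\right) 3 = -2 - 15 = -17$)
$T{\left(n,y \right)} = -9 - 6 n$ ($T{\left(n,y \right)} = -9 + \left(-7 + 1\right) n = -9 - 6 n$)
$T{\left(r,L{\left(10 \right)} \right)} - - 40 \left(-103 + 72\right) = \left(-9 - -102\right) - - 40 \left(-103 + 72\right) = \left(-9 + 102\right) - \left(-40\right) \left(-31\right) = 93 - 1240 = -1147$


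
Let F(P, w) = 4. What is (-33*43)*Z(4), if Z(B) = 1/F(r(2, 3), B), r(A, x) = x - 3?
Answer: -1419/4 ≈ -354.75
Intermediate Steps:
r(A, x) = -3 + x
Z(B) = 1/4
(-33*43)*Z(4) = -33*43*(1/4) = -1419*1/4 = -1419/4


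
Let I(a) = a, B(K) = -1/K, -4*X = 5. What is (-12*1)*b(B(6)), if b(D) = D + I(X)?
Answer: 17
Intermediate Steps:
X = -5/4 (X = -¼*5 = -5/4 ≈ -1.2500)
b(D) = -5/4 + D (b(D) = D - 5/4 = -5/4 + D)
(-12*1)*b(B(6)) = (-12*1)*(-5/4 - 1/6) = -12*(-5/4 - 1*⅙) = -12*(-5/4 - ⅙) = -12*(-17/12) = 17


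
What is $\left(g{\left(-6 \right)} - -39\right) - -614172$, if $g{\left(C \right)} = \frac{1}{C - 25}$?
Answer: $\frac{19040540}{31} \approx 6.1421 \cdot 10^{5}$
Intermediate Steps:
$g{\left(C \right)} = \frac{1}{-25 + C}$
$\left(g{\left(-6 \right)} - -39\right) - -614172 = \left(\frac{1}{-25 - 6} - -39\right) - -614172 = \left(\frac{1}{-31} + 39\right) + 614172 = \left(- \frac{1}{31} + 39\right) + 614172 = \frac{1208}{31} + 614172 = \frac{19040540}{31}$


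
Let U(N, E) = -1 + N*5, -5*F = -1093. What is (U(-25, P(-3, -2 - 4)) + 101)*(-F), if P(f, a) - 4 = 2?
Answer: 5465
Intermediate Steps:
F = 1093/5 (F = -⅕*(-1093) = 1093/5 ≈ 218.60)
P(f, a) = 6 (P(f, a) = 4 + 2 = 6)
U(N, E) = -1 + 5*N
(U(-25, P(-3, -2 - 4)) + 101)*(-F) = ((-1 + 5*(-25)) + 101)*(-1*1093/5) = ((-1 - 125) + 101)*(-1093/5) = (-126 + 101)*(-1093/5) = -25*(-1093/5) = 5465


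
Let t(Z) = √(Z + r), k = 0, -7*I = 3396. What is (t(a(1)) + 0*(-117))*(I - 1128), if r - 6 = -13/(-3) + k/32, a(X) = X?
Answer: -3764*√102/7 ≈ -5430.6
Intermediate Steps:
I = -3396/7 (I = -⅐*3396 = -3396/7 ≈ -485.14)
r = 31/3 (r = 6 + (-13/(-3) + 0/32) = 6 + (-13*(-⅓) + 0*(1/32)) = 6 + (13/3 + 0) = 6 + 13/3 = 31/3 ≈ 10.333)
t(Z) = √(31/3 + Z) (t(Z) = √(Z + 31/3) = √(31/3 + Z))
(t(a(1)) + 0*(-117))*(I - 1128) = (√(93 + 9*1)/3 + 0*(-117))*(-3396/7 - 1128) = (√(93 + 9)/3 + 0)*(-11292/7) = (√102/3 + 0)*(-11292/7) = (√102/3)*(-11292/7) = -3764*√102/7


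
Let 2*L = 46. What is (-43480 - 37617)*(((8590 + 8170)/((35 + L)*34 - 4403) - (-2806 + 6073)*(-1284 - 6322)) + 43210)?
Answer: -4907379326419964/2431 ≈ -2.0187e+12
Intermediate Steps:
L = 23 (L = (½)*46 = 23)
(-43480 - 37617)*(((8590 + 8170)/((35 + L)*34 - 4403) - (-2806 + 6073)*(-1284 - 6322)) + 43210) = (-43480 - 37617)*(((8590 + 8170)/((35 + 23)*34 - 4403) - (-2806 + 6073)*(-1284 - 6322)) + 43210) = -81097*((16760/(58*34 - 4403) - 3267*(-7606)) + 43210) = -81097*((16760/(1972 - 4403) - 1*(-24848802)) + 43210) = -81097*((16760/(-2431) + 24848802) + 43210) = -81097*((16760*(-1/2431) + 24848802) + 43210) = -81097*((-16760/2431 + 24848802) + 43210) = -81097*(60407420902/2431 + 43210) = -81097*60512464412/2431 = -4907379326419964/2431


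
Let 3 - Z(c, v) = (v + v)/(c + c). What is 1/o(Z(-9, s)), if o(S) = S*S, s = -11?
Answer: 81/256 ≈ 0.31641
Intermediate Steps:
Z(c, v) = 3 - v/c (Z(c, v) = 3 - (v + v)/(c + c) = 3 - 2*v/(2*c) = 3 - 2*v*1/(2*c) = 3 - v/c)
o(S) = S²
1/o(Z(-9, s)) = 1/((3 - 1*(-11)/(-9))²) = 1/((3 - 1*(-11)*(-⅑))²) = 1/((3 - 11/9)²) = 1/((16/9)²) = 1/(256/81) = 81/256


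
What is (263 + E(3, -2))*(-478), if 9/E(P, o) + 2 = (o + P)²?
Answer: -121412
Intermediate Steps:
E(P, o) = 9/(-2 + (P + o)²) (E(P, o) = 9/(-2 + (o + P)²) = 9/(-2 + (P + o)²))
(263 + E(3, -2))*(-478) = (263 + 9/(-2 + (3 - 2)²))*(-478) = (263 + 9/(-2 + 1²))*(-478) = (263 + 9/(-2 + 1))*(-478) = (263 + 9/(-1))*(-478) = (263 + 9*(-1))*(-478) = (263 - 9)*(-478) = 254*(-478) = -121412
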